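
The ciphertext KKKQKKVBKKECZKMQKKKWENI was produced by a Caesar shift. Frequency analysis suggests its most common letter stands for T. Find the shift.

17

The most frequent ciphertext letter is K (appears 11 times).
K is position 10; T is position 19.
Shift = -9≡17.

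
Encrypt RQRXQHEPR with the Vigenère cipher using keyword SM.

JCJJITWBJ

Repeat the key across the message: SMSMSMSMS
R(17)+S(18): 35≡9 → J
Q(16)+M(12): 28≡2 → C
R(17)+S(18): 35≡9 → J
X(23)+M(12): 35≡9 → J
Q(16)+S(18): 34≡8 → I
H(7)+M(12): 19 → T
E(4)+S(18): 22 → W
P(15)+M(12): 27≡1 → B
R(17)+S(18): 35≡9 → J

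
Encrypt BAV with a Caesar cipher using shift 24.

B(1): 1+24=25 → Z
A(0): 0+24=24 → Y
V(21): 21+24=45≡19 → T

ZYT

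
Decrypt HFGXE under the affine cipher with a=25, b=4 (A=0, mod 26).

The inverse of 25 mod 26 is 25, since 25·25=625≡1. Apply D(y)=25·(y−4) mod 26:
H(7): 25·(7−4)=75≡23 → X
F(5): 25·(5−4)=25 → Z
G(6): 25·(6−4)=50≡24 → Y
X(23): 25·(23−4)=475≡7 → H
E(4): 25·(4−4)=0 → A

XZYHA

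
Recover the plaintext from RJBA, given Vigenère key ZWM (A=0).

SNPB

Repeat the key across the ciphertext: ZWMZ
R(17)−Z(25): -8≡18 → S
J(9)−W(22): -13≡13 → N
B(1)−M(12): -11≡15 → P
A(0)−Z(25): -25≡1 → B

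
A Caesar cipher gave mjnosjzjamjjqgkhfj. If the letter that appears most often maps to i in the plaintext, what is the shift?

1

The most frequent ciphertext letter is j (appears 6 times).
j is position 9; i is position 8.
Shift = 1.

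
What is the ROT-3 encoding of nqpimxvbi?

n(13): 13+3=16 → q
q(16): 16+3=19 → t
p(15): 15+3=18 → s
i(8): 8+3=11 → l
m(12): 12+3=15 → p
x(23): 23+3=26≡0 → a
v(21): 21+3=24 → y
b(1): 1+3=4 → e
i(8): 8+3=11 → l

qtslpayel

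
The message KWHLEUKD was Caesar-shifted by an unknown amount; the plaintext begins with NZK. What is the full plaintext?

NZKOHXNG

From the crib: K(10)−N(13)=-3≡23, so the shift is 23.
Subtract 23 from each ciphertext letter:
K(10): 10−23=-13≡13 → N
W(22): 22−23=-1≡25 → Z
H(7): 7−23=-16≡10 → K
L(11): 11−23=-12≡14 → O
E(4): 4−23=-19≡7 → H
U(20): 20−23=-3≡23 → X
K(10): 10−23=-13≡13 → N
D(3): 3−23=-20≡6 → G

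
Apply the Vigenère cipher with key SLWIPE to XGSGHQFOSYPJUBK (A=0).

Repeat the key across the message: SLWIPESLWIPESLW
X(23)+S(18): 41≡15 → P
G(6)+L(11): 17 → R
S(18)+W(22): 40≡14 → O
G(6)+I(8): 14 → O
H(7)+P(15): 22 → W
Q(16)+E(4): 20 → U
F(5)+S(18): 23 → X
O(14)+L(11): 25 → Z
S(18)+W(22): 40≡14 → O
Y(24)+I(8): 32≡6 → G
P(15)+P(15): 30≡4 → E
J(9)+E(4): 13 → N
U(20)+S(18): 38≡12 → M
B(1)+L(11): 12 → M
K(10)+W(22): 32≡6 → G

PROOWUXZOGENMMG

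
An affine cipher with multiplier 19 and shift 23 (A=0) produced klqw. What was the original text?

The inverse of 19 mod 26 is 11, since 19·11=209≡1. Apply D(y)=11·(y−23) mod 26:
k(10): 11·(10−23)=-143≡13 → n
l(11): 11·(11−23)=-132≡24 → y
q(16): 11·(16−23)=-77≡1 → b
w(22): 11·(22−23)=-11≡15 → p

nybp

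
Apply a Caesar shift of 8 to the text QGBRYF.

Q(16): 16+8=24 → Y
G(6): 6+8=14 → O
B(1): 1+8=9 → J
R(17): 17+8=25 → Z
Y(24): 24+8=32≡6 → G
F(5): 5+8=13 → N

YOJZGN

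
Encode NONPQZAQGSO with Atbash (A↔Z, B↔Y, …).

MLMKJAZJTHL

N(13) → M(12)
O(14) → L(11)
N(13) → M(12)
P(15) → K(10)
Q(16) → J(9)
Z(25) → A(0)
A(0) → Z(25)
Q(16) → J(9)
G(6) → T(19)
S(18) → H(7)
O(14) → L(11)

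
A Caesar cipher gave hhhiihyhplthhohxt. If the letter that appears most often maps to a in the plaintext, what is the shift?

The most frequent ciphertext letter is h (appears 8 times).
h is position 7; a is position 0.
Shift = 7.

7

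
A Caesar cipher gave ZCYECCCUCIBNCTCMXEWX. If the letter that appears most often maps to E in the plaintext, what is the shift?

24

The most frequent ciphertext letter is C (appears 7 times).
C is position 2; E is position 4.
Shift = -2≡24.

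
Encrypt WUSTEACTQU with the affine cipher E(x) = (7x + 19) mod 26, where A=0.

W(22): 7·22+19=173≡17 → R
U(20): 7·20+19=159≡3 → D
S(18): 7·18+19=145≡15 → P
T(19): 7·19+19=152≡22 → W
E(4): 7·4+19=47≡21 → V
A(0): 7·0+19=19 → T
C(2): 7·2+19=33≡7 → H
T(19): 7·19+19=152≡22 → W
Q(16): 7·16+19=131≡1 → B
U(20): 7·20+19=159≡3 → D

RDPWVTHWBD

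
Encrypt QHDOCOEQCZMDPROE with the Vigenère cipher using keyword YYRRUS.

Repeat the key across the message: YYRRUSYYRRUSYYRR
Q(16)+Y(24): 40≡14 → O
H(7)+Y(24): 31≡5 → F
D(3)+R(17): 20 → U
O(14)+R(17): 31≡5 → F
C(2)+U(20): 22 → W
O(14)+S(18): 32≡6 → G
E(4)+Y(24): 28≡2 → C
Q(16)+Y(24): 40≡14 → O
C(2)+R(17): 19 → T
Z(25)+R(17): 42≡16 → Q
M(12)+U(20): 32≡6 → G
D(3)+S(18): 21 → V
P(15)+Y(24): 39≡13 → N
R(17)+Y(24): 41≡15 → P
O(14)+R(17): 31≡5 → F
E(4)+R(17): 21 → V

OFUFWGCOTQGVNPFV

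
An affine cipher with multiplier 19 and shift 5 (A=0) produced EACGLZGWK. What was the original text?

The inverse of 19 mod 26 is 11, since 19·11=209≡1. Apply D(y)=11·(y−5) mod 26:
E(4): 11·(4−5)=-11≡15 → P
A(0): 11·(0−5)=-55≡23 → X
C(2): 11·(2−5)=-33≡19 → T
G(6): 11·(6−5)=11 → L
L(11): 11·(11−5)=66≡14 → O
Z(25): 11·(25−5)=220≡12 → M
G(6): 11·(6−5)=11 → L
W(22): 11·(22−5)=187≡5 → F
K(10): 11·(10−5)=55≡3 → D

PXTLOMLFD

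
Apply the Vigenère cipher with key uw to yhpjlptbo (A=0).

Repeat the key across the message: uwuwuwuwu
y(24)+u(20): 44≡18 → s
h(7)+w(22): 29≡3 → d
p(15)+u(20): 35≡9 → j
j(9)+w(22): 31≡5 → f
l(11)+u(20): 31≡5 → f
p(15)+w(22): 37≡11 → l
t(19)+u(20): 39≡13 → n
b(1)+w(22): 23 → x
o(14)+u(20): 34≡8 → i

sdjfflnxi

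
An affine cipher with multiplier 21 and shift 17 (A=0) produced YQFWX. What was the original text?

JVSZE

The inverse of 21 mod 26 is 5, since 21·5=105≡1. Apply D(y)=5·(y−17) mod 26:
Y(24): 5·(24−17)=35≡9 → J
Q(16): 5·(16−17)=-5≡21 → V
F(5): 5·(5−17)=-60≡18 → S
W(22): 5·(22−17)=25 → Z
X(23): 5·(23−17)=30≡4 → E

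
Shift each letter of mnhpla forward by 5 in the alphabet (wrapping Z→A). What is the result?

rsmuqf

m(12): 12+5=17 → r
n(13): 13+5=18 → s
h(7): 7+5=12 → m
p(15): 15+5=20 → u
l(11): 11+5=16 → q
a(0): 0+5=5 → f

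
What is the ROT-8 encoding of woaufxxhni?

w(22): 22+8=30≡4 → e
o(14): 14+8=22 → w
a(0): 0+8=8 → i
u(20): 20+8=28≡2 → c
f(5): 5+8=13 → n
x(23): 23+8=31≡5 → f
x(23): 23+8=31≡5 → f
h(7): 7+8=15 → p
n(13): 13+8=21 → v
i(8): 8+8=16 → q

ewicnffpvq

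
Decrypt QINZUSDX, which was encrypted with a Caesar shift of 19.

Q(16): 16−19=-3≡23 → X
I(8): 8−19=-11≡15 → P
N(13): 13−19=-6≡20 → U
Z(25): 25−19=6 → G
U(20): 20−19=1 → B
S(18): 18−19=-1≡25 → Z
D(3): 3−19=-16≡10 → K
X(23): 23−19=4 → E

XPUGBZKE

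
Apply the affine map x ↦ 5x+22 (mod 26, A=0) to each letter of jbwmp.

j(9): 5·9+22=67≡15 → p
b(1): 5·1+22=27≡1 → b
w(22): 5·22+22=132≡2 → c
m(12): 5·12+22=82≡4 → e
p(15): 5·15+22=97≡19 → t

pbcet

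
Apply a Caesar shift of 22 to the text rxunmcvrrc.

r(17): 17+22=39≡13 → n
x(23): 23+22=45≡19 → t
u(20): 20+22=42≡16 → q
n(13): 13+22=35≡9 → j
m(12): 12+22=34≡8 → i
c(2): 2+22=24 → y
v(21): 21+22=43≡17 → r
r(17): 17+22=39≡13 → n
r(17): 17+22=39≡13 → n
c(2): 2+22=24 → y

ntqjiyrnny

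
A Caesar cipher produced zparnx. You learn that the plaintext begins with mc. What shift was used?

13

From the crib: z(25)−m(12)=13, so the shift is 13.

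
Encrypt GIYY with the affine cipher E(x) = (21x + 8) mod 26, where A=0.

EUSS

G(6): 21·6+8=134≡4 → E
I(8): 21·8+8=176≡20 → U
Y(24): 21·24+8=512≡18 → S
Y(24): 21·24+8=512≡18 → S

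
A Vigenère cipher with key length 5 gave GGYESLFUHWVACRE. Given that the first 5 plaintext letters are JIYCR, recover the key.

XYACB

Subtract each crib letter from the matching ciphertext letter (mod 26):
G(6)−J(9)=-3≡23 → X
G(6)−I(8)=-2≡24 → Y
Y(24)−Y(24)=0 → A
E(4)−C(2)=2 → C
S(18)−R(17)=1 → B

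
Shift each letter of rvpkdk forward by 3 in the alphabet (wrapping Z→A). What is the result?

uysngn

r(17): 17+3=20 → u
v(21): 21+3=24 → y
p(15): 15+3=18 → s
k(10): 10+3=13 → n
d(3): 3+3=6 → g
k(10): 10+3=13 → n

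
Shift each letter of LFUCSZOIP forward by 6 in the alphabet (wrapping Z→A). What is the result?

RLAIYFUOV

L(11): 11+6=17 → R
F(5): 5+6=11 → L
U(20): 20+6=26≡0 → A
C(2): 2+6=8 → I
S(18): 18+6=24 → Y
Z(25): 25+6=31≡5 → F
O(14): 14+6=20 → U
I(8): 8+6=14 → O
P(15): 15+6=21 → V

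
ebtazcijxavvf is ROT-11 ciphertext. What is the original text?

tqiporxympkku

e(4): 4−11=-7≡19 → t
b(1): 1−11=-10≡16 → q
t(19): 19−11=8 → i
a(0): 0−11=-11≡15 → p
z(25): 25−11=14 → o
c(2): 2−11=-9≡17 → r
i(8): 8−11=-3≡23 → x
j(9): 9−11=-2≡24 → y
x(23): 23−11=12 → m
a(0): 0−11=-11≡15 → p
v(21): 21−11=10 → k
v(21): 21−11=10 → k
f(5): 5−11=-6≡20 → u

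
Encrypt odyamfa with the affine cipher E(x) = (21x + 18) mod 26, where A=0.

o(14): 21·14+18=312≡0 → a
d(3): 21·3+18=81≡3 → d
y(24): 21·24+18=522≡2 → c
a(0): 21·0+18=18 → s
m(12): 21·12+18=270≡10 → k
f(5): 21·5+18=123≡19 → t
a(0): 21·0+18=18 → s

adcskts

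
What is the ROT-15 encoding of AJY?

A(0): 0+15=15 → P
J(9): 9+15=24 → Y
Y(24): 24+15=39≡13 → N

PYN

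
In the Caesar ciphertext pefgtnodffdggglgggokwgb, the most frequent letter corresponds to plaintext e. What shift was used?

The most frequent ciphertext letter is g (appears 8 times).
g is position 6; e is position 4.
Shift = 2.

2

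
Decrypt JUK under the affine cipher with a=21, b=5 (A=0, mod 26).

The inverse of 21 mod 26 is 5, since 21·5=105≡1. Apply D(y)=5·(y−5) mod 26:
J(9): 5·(9−5)=20 → U
U(20): 5·(20−5)=75≡23 → X
K(10): 5·(10−5)=25 → Z

UXZ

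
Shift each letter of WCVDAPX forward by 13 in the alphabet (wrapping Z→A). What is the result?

JPIQNCK

W(22): 22+13=35≡9 → J
C(2): 2+13=15 → P
V(21): 21+13=34≡8 → I
D(3): 3+13=16 → Q
A(0): 0+13=13 → N
P(15): 15+13=28≡2 → C
X(23): 23+13=36≡10 → K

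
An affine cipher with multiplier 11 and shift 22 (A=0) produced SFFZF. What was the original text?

CPPFP

The inverse of 11 mod 26 is 19, since 11·19=209≡1. Apply D(y)=19·(y−22) mod 26:
S(18): 19·(18−22)=-76≡2 → C
F(5): 19·(5−22)=-323≡15 → P
F(5): 19·(5−22)=-323≡15 → P
Z(25): 19·(25−22)=57≡5 → F
F(5): 19·(5−22)=-323≡15 → P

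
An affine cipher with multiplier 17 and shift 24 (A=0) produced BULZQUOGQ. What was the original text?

RMNXYMECY

The inverse of 17 mod 26 is 23, since 17·23=391≡1. Apply D(y)=23·(y−24) mod 26:
B(1): 23·(1−24)=-529≡17 → R
U(20): 23·(20−24)=-92≡12 → M
L(11): 23·(11−24)=-299≡13 → N
Z(25): 23·(25−24)=23 → X
Q(16): 23·(16−24)=-184≡24 → Y
U(20): 23·(20−24)=-92≡12 → M
O(14): 23·(14−24)=-230≡4 → E
G(6): 23·(6−24)=-414≡2 → C
Q(16): 23·(16−24)=-184≡24 → Y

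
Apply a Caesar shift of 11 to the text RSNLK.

R(17): 17+11=28≡2 → C
S(18): 18+11=29≡3 → D
N(13): 13+11=24 → Y
L(11): 11+11=22 → W
K(10): 10+11=21 → V

CDYWV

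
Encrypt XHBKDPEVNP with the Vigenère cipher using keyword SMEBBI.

Repeat the key across the message: SMEBBISMEB
X(23)+S(18): 41≡15 → P
H(7)+M(12): 19 → T
B(1)+E(4): 5 → F
K(10)+B(1): 11 → L
D(3)+B(1): 4 → E
P(15)+I(8): 23 → X
E(4)+S(18): 22 → W
V(21)+M(12): 33≡7 → H
N(13)+E(4): 17 → R
P(15)+B(1): 16 → Q

PTFLEXWHRQ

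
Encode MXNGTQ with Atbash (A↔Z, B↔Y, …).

NCMTGJ

M(12) → N(13)
X(23) → C(2)
N(13) → M(12)
G(6) → T(19)
T(19) → G(6)
Q(16) → J(9)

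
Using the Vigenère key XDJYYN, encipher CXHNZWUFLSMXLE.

ZAQLXJRIUQKKIH

Repeat the key across the message: XDJYYNXDJYYNXD
C(2)+X(23): 25 → Z
X(23)+D(3): 26≡0 → A
H(7)+J(9): 16 → Q
N(13)+Y(24): 37≡11 → L
Z(25)+Y(24): 49≡23 → X
W(22)+N(13): 35≡9 → J
U(20)+X(23): 43≡17 → R
F(5)+D(3): 8 → I
L(11)+J(9): 20 → U
S(18)+Y(24): 42≡16 → Q
M(12)+Y(24): 36≡10 → K
X(23)+N(13): 36≡10 → K
L(11)+X(23): 34≡8 → I
E(4)+D(3): 7 → H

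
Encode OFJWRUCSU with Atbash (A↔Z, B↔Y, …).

O(14) → L(11)
F(5) → U(20)
J(9) → Q(16)
W(22) → D(3)
R(17) → I(8)
U(20) → F(5)
C(2) → X(23)
S(18) → H(7)
U(20) → F(5)

LUQDIFXHF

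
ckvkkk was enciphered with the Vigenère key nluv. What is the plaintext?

pzbpxz

Repeat the key across the ciphertext: nluvnl
c(2)−n(13): -11≡15 → p
k(10)−l(11): -1≡25 → z
v(21)−u(20): 1 → b
k(10)−v(21): -11≡15 → p
k(10)−n(13): -3≡23 → x
k(10)−l(11): -1≡25 → z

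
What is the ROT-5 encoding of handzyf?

mfsiedk

h(7): 7+5=12 → m
a(0): 0+5=5 → f
n(13): 13+5=18 → s
d(3): 3+5=8 → i
z(25): 25+5=30≡4 → e
y(24): 24+5=29≡3 → d
f(5): 5+5=10 → k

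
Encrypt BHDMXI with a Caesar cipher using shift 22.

B(1): 1+22=23 → X
H(7): 7+22=29≡3 → D
D(3): 3+22=25 → Z
M(12): 12+22=34≡8 → I
X(23): 23+22=45≡19 → T
I(8): 8+22=30≡4 → E

XDZITE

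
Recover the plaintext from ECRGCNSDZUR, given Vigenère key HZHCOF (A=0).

Repeat the key across the ciphertext: HZHCOFHZHCO
E(4)−H(7): -3≡23 → X
C(2)−Z(25): -23≡3 → D
R(17)−H(7): 10 → K
G(6)−C(2): 4 → E
C(2)−O(14): -12≡14 → O
N(13)−F(5): 8 → I
S(18)−H(7): 11 → L
D(3)−Z(25): -22≡4 → E
Z(25)−H(7): 18 → S
U(20)−C(2): 18 → S
R(17)−O(14): 3 → D

XDKEOILESSD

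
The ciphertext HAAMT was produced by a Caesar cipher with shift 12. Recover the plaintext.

H(7): 7−12=-5≡21 → V
A(0): 0−12=-12≡14 → O
A(0): 0−12=-12≡14 → O
M(12): 12−12=0 → A
T(19): 19−12=7 → H

VOOAH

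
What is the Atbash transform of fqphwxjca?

f(5) → u(20)
q(16) → j(9)
p(15) → k(10)
h(7) → s(18)
w(22) → d(3)
x(23) → c(2)
j(9) → q(16)
c(2) → x(23)
a(0) → z(25)

ujksdcqxz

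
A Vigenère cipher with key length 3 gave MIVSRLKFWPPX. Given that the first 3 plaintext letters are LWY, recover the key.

BMX

Subtract each crib letter from the matching ciphertext letter (mod 26):
M(12)−L(11)=1 → B
I(8)−W(22)=-14≡12 → M
V(21)−Y(24)=-3≡23 → X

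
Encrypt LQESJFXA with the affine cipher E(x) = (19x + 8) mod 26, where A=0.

L(11): 19·11+8=217≡9 → J
Q(16): 19·16+8=312≡0 → A
E(4): 19·4+8=84≡6 → G
S(18): 19·18+8=350≡12 → M
J(9): 19·9+8=179≡23 → X
F(5): 19·5+8=103≡25 → Z
X(23): 19·23+8=445≡3 → D
A(0): 19·0+8=8 → I

JAGMXZDI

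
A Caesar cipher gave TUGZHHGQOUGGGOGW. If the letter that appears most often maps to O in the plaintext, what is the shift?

The most frequent ciphertext letter is G (appears 6 times).
G is position 6; O is position 14.
Shift = -8≡18.

18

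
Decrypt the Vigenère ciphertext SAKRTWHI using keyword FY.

NCFTOYCK

Repeat the key across the ciphertext: FYFYFYFY
S(18)−F(5): 13 → N
A(0)−Y(24): -24≡2 → C
K(10)−F(5): 5 → F
R(17)−Y(24): -7≡19 → T
T(19)−F(5): 14 → O
W(22)−Y(24): -2≡24 → Y
H(7)−F(5): 2 → C
I(8)−Y(24): -16≡10 → K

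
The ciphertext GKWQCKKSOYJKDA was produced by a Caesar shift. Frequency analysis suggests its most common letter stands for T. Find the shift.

The most frequent ciphertext letter is K (appears 4 times).
K is position 10; T is position 19.
Shift = -9≡17.

17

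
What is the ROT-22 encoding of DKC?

D(3): 3+22=25 → Z
K(10): 10+22=32≡6 → G
C(2): 2+22=24 → Y

ZGY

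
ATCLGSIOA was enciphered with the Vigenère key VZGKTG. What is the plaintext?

Repeat the key across the ciphertext: VZGKTGVZG
A(0)−V(21): -21≡5 → F
T(19)−Z(25): -6≡20 → U
C(2)−G(6): -4≡22 → W
L(11)−K(10): 1 → B
G(6)−T(19): -13≡13 → N
S(18)−G(6): 12 → M
I(8)−V(21): -13≡13 → N
O(14)−Z(25): -11≡15 → P
A(0)−G(6): -6≡20 → U

FUWBNMNPU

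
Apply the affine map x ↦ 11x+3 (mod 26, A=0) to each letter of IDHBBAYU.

NKCOODHP

I(8): 11·8+3=91≡13 → N
D(3): 11·3+3=36≡10 → K
H(7): 11·7+3=80≡2 → C
B(1): 11·1+3=14 → O
B(1): 11·1+3=14 → O
A(0): 11·0+3=3 → D
Y(24): 11·24+3=267≡7 → H
U(20): 11·20+3=223≡15 → P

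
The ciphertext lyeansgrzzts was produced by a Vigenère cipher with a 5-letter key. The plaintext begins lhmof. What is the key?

arsmi

Subtract each crib letter from the matching ciphertext letter (mod 26):
l(11)−l(11)=0 → a
y(24)−h(7)=17 → r
e(4)−m(12)=-8≡18 → s
a(0)−o(14)=-14≡12 → m
n(13)−f(5)=8 → i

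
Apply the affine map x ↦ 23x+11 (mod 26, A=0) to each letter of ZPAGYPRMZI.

Z(25): 23·25+11=586≡14 → O
P(15): 23·15+11=356≡18 → S
A(0): 23·0+11=11 → L
G(6): 23·6+11=149≡19 → T
Y(24): 23·24+11=563≡17 → R
P(15): 23·15+11=356≡18 → S
R(17): 23·17+11=402≡12 → M
M(12): 23·12+11=287≡1 → B
Z(25): 23·25+11=586≡14 → O
I(8): 23·8+11=195≡13 → N

OSLTRSMBON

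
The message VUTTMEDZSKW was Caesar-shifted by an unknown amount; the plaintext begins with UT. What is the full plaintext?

UTSSLDCYRJV

From the crib: V(21)−U(20)=1, so the shift is 1.
Subtract 1 from each ciphertext letter:
V(21): 21−1=20 → U
U(20): 20−1=19 → T
T(19): 19−1=18 → S
T(19): 19−1=18 → S
M(12): 12−1=11 → L
E(4): 4−1=3 → D
D(3): 3−1=2 → C
Z(25): 25−1=24 → Y
S(18): 18−1=17 → R
K(10): 10−1=9 → J
W(22): 22−1=21 → V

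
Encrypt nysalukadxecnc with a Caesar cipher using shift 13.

alfnyhxnqkrpap

n(13): 13+13=26≡0 → a
y(24): 24+13=37≡11 → l
s(18): 18+13=31≡5 → f
a(0): 0+13=13 → n
l(11): 11+13=24 → y
u(20): 20+13=33≡7 → h
k(10): 10+13=23 → x
a(0): 0+13=13 → n
d(3): 3+13=16 → q
x(23): 23+13=36≡10 → k
e(4): 4+13=17 → r
c(2): 2+13=15 → p
n(13): 13+13=26≡0 → a
c(2): 2+13=15 → p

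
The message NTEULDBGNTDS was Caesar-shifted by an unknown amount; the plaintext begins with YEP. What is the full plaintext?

From the crib: N(13)−Y(24)=-11≡15, so the shift is 15.
Subtract 15 from each ciphertext letter:
N(13): 13−15=-2≡24 → Y
T(19): 19−15=4 → E
E(4): 4−15=-11≡15 → P
U(20): 20−15=5 → F
L(11): 11−15=-4≡22 → W
D(3): 3−15=-12≡14 → O
B(1): 1−15=-14≡12 → M
G(6): 6−15=-9≡17 → R
N(13): 13−15=-2≡24 → Y
T(19): 19−15=4 → E
D(3): 3−15=-12≡14 → O
S(18): 18−15=3 → D

YEPFWOMRYEOD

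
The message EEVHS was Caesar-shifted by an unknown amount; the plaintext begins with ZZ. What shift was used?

5

From the crib: E(4)−Z(25)=-21≡5, so the shift is 5.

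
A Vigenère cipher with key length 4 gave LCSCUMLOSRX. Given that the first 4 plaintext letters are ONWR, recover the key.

XPWL

Subtract each crib letter from the matching ciphertext letter (mod 26):
L(11)−O(14)=-3≡23 → X
C(2)−N(13)=-11≡15 → P
S(18)−W(22)=-4≡22 → W
C(2)−R(17)=-15≡11 → L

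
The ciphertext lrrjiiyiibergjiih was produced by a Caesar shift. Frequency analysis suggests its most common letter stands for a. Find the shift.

8

The most frequent ciphertext letter is i (appears 6 times).
i is position 8; a is position 0.
Shift = 8.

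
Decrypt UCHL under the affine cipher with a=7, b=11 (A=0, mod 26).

The inverse of 7 mod 26 is 15, since 7·15=105≡1. Apply D(y)=15·(y−11) mod 26:
U(20): 15·(20−11)=135≡5 → F
C(2): 15·(2−11)=-135≡21 → V
H(7): 15·(7−11)=-60≡18 → S
L(11): 15·(11−11)=0 → A

FVSA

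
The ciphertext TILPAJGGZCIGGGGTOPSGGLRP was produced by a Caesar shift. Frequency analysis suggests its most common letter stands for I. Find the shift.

24

The most frequent ciphertext letter is G (appears 8 times).
G is position 6; I is position 8.
Shift = -2≡24.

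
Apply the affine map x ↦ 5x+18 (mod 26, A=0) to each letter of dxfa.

d(3): 5·3+18=33≡7 → h
x(23): 5·23+18=133≡3 → d
f(5): 5·5+18=43≡17 → r
a(0): 5·0+18=18 → s

hdrs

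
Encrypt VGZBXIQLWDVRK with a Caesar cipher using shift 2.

XIBDZKSNYFXTM

V(21): 21+2=23 → X
G(6): 6+2=8 → I
Z(25): 25+2=27≡1 → B
B(1): 1+2=3 → D
X(23): 23+2=25 → Z
I(8): 8+2=10 → K
Q(16): 16+2=18 → S
L(11): 11+2=13 → N
W(22): 22+2=24 → Y
D(3): 3+2=5 → F
V(21): 21+2=23 → X
R(17): 17+2=19 → T
K(10): 10+2=12 → M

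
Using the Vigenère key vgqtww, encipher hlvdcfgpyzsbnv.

Repeat the key across the message: vgqtwwvgqtwwvg
h(7)+v(21): 28≡2 → c
l(11)+g(6): 17 → r
v(21)+q(16): 37≡11 → l
d(3)+t(19): 22 → w
c(2)+w(22): 24 → y
f(5)+w(22): 27≡1 → b
g(6)+v(21): 27≡1 → b
p(15)+g(6): 21 → v
y(24)+q(16): 40≡14 → o
z(25)+t(19): 44≡18 → s
s(18)+w(22): 40≡14 → o
b(1)+w(22): 23 → x
n(13)+v(21): 34≡8 → i
v(21)+g(6): 27≡1 → b

crlwybbvosoxib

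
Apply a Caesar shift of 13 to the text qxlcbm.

q(16): 16+13=29≡3 → d
x(23): 23+13=36≡10 → k
l(11): 11+13=24 → y
c(2): 2+13=15 → p
b(1): 1+13=14 → o
m(12): 12+13=25 → z

dkypoz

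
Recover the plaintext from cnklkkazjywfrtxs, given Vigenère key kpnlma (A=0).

syxaykqkwnkfhekh

Repeat the key across the ciphertext: kpnlmakpnlmakpnl
c(2)−k(10): -8≡18 → s
n(13)−p(15): -2≡24 → y
k(10)−n(13): -3≡23 → x
l(11)−l(11): 0 → a
k(10)−m(12): -2≡24 → y
k(10)−a(0): 10 → k
a(0)−k(10): -10≡16 → q
z(25)−p(15): 10 → k
j(9)−n(13): -4≡22 → w
y(24)−l(11): 13 → n
w(22)−m(12): 10 → k
f(5)−a(0): 5 → f
r(17)−k(10): 7 → h
t(19)−p(15): 4 → e
x(23)−n(13): 10 → k
s(18)−l(11): 7 → h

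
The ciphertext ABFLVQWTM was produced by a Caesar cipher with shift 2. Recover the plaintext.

A(0): 0−2=-2≡24 → Y
B(1): 1−2=-1≡25 → Z
F(5): 5−2=3 → D
L(11): 11−2=9 → J
V(21): 21−2=19 → T
Q(16): 16−2=14 → O
W(22): 22−2=20 → U
T(19): 19−2=17 → R
M(12): 12−2=10 → K

YZDJTOURK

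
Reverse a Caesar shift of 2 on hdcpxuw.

fbanvsu

h(7): 7−2=5 → f
d(3): 3−2=1 → b
c(2): 2−2=0 → a
p(15): 15−2=13 → n
x(23): 23−2=21 → v
u(20): 20−2=18 → s
w(22): 22−2=20 → u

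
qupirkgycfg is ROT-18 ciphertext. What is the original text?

q(16): 16−18=-2≡24 → y
u(20): 20−18=2 → c
p(15): 15−18=-3≡23 → x
i(8): 8−18=-10≡16 → q
r(17): 17−18=-1≡25 → z
k(10): 10−18=-8≡18 → s
g(6): 6−18=-12≡14 → o
y(24): 24−18=6 → g
c(2): 2−18=-16≡10 → k
f(5): 5−18=-13≡13 → n
g(6): 6−18=-12≡14 → o

ycxqzsogkno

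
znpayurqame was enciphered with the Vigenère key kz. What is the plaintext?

pofbovhrqnu

Repeat the key across the ciphertext: kzkzkzkzkzk
z(25)−k(10): 15 → p
n(13)−z(25): -12≡14 → o
p(15)−k(10): 5 → f
a(0)−z(25): -25≡1 → b
y(24)−k(10): 14 → o
u(20)−z(25): -5≡21 → v
r(17)−k(10): 7 → h
q(16)−z(25): -9≡17 → r
a(0)−k(10): -10≡16 → q
m(12)−z(25): -13≡13 → n
e(4)−k(10): -6≡20 → u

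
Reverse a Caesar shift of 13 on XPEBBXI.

X(23): 23−13=10 → K
P(15): 15−13=2 → C
E(4): 4−13=-9≡17 → R
B(1): 1−13=-12≡14 → O
B(1): 1−13=-12≡14 → O
X(23): 23−13=10 → K
I(8): 8−13=-5≡21 → V

KCROOKV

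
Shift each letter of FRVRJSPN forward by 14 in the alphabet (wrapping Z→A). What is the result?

F(5): 5+14=19 → T
R(17): 17+14=31≡5 → F
V(21): 21+14=35≡9 → J
R(17): 17+14=31≡5 → F
J(9): 9+14=23 → X
S(18): 18+14=32≡6 → G
P(15): 15+14=29≡3 → D
N(13): 13+14=27≡1 → B

TFJFXGDB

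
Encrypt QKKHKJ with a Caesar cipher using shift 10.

Q(16): 16+10=26≡0 → A
K(10): 10+10=20 → U
K(10): 10+10=20 → U
H(7): 7+10=17 → R
K(10): 10+10=20 → U
J(9): 9+10=19 → T

AUURUT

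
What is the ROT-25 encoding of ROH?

QNG

R(17): 17+25=42≡16 → Q
O(14): 14+25=39≡13 → N
H(7): 7+25=32≡6 → G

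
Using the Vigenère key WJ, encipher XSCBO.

TBYKK

Repeat the key across the message: WJWJW
X(23)+W(22): 45≡19 → T
S(18)+J(9): 27≡1 → B
C(2)+W(22): 24 → Y
B(1)+J(9): 10 → K
O(14)+W(22): 36≡10 → K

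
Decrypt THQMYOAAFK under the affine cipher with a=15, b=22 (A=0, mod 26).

FZKIOWCCLU

The inverse of 15 mod 26 is 7, since 15·7=105≡1. Apply D(y)=7·(y−22) mod 26:
T(19): 7·(19−22)=-21≡5 → F
H(7): 7·(7−22)=-105≡25 → Z
Q(16): 7·(16−22)=-42≡10 → K
M(12): 7·(12−22)=-70≡8 → I
Y(24): 7·(24−22)=14 → O
O(14): 7·(14−22)=-56≡22 → W
A(0): 7·(0−22)=-154≡2 → C
A(0): 7·(0−22)=-154≡2 → C
F(5): 7·(5−22)=-119≡11 → L
K(10): 7·(10−22)=-84≡20 → U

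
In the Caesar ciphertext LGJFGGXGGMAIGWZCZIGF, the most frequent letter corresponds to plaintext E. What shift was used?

2

The most frequent ciphertext letter is G (appears 7 times).
G is position 6; E is position 4.
Shift = 2.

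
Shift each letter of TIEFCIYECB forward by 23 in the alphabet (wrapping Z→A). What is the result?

T(19): 19+23=42≡16 → Q
I(8): 8+23=31≡5 → F
E(4): 4+23=27≡1 → B
F(5): 5+23=28≡2 → C
C(2): 2+23=25 → Z
I(8): 8+23=31≡5 → F
Y(24): 24+23=47≡21 → V
E(4): 4+23=27≡1 → B
C(2): 2+23=25 → Z
B(1): 1+23=24 → Y

QFBCZFVBZY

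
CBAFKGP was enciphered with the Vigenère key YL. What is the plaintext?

Repeat the key across the ciphertext: YLYLYLY
C(2)−Y(24): -22≡4 → E
B(1)−L(11): -10≡16 → Q
A(0)−Y(24): -24≡2 → C
F(5)−L(11): -6≡20 → U
K(10)−Y(24): -14≡12 → M
G(6)−L(11): -5≡21 → V
P(15)−Y(24): -9≡17 → R

EQCUMVR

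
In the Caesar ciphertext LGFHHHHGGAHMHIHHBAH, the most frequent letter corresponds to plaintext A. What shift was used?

The most frequent ciphertext letter is H (appears 9 times).
H is position 7; A is position 0.
Shift = 7.

7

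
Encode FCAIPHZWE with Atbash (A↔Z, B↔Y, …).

UXZRKSADV

F(5) → U(20)
C(2) → X(23)
A(0) → Z(25)
I(8) → R(17)
P(15) → K(10)
H(7) → S(18)
Z(25) → A(0)
W(22) → D(3)
E(4) → V(21)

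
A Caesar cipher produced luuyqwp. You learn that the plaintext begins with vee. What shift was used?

16

From the crib: l(11)−v(21)=-10≡16, so the shift is 16.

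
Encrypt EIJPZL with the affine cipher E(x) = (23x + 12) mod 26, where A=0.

AOLTPF

E(4): 23·4+12=104≡0 → A
I(8): 23·8+12=196≡14 → O
J(9): 23·9+12=219≡11 → L
P(15): 23·15+12=357≡19 → T
Z(25): 23·25+12=587≡15 → P
L(11): 23·11+12=265≡5 → F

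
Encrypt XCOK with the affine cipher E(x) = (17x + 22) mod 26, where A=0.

X(23): 17·23+22=413≡23 → X
C(2): 17·2+22=56≡4 → E
O(14): 17·14+22=260≡0 → A
K(10): 17·10+22=192≡10 → K

XEAK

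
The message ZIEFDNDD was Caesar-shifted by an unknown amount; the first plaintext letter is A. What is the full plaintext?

AJFGEOEE

From the crib: Z(25)−A(0)=25, so the shift is 25.
Subtract 25 from each ciphertext letter:
Z(25): 25−25=0 → A
I(8): 8−25=-17≡9 → J
E(4): 4−25=-21≡5 → F
F(5): 5−25=-20≡6 → G
D(3): 3−25=-22≡4 → E
N(13): 13−25=-12≡14 → O
D(3): 3−25=-22≡4 → E
D(3): 3−25=-22≡4 → E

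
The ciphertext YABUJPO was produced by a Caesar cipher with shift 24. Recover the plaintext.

ACDWLRQ

Y(24): 24−24=0 → A
A(0): 0−24=-24≡2 → C
B(1): 1−24=-23≡3 → D
U(20): 20−24=-4≡22 → W
J(9): 9−24=-15≡11 → L
P(15): 15−24=-9≡17 → R
O(14): 14−24=-10≡16 → Q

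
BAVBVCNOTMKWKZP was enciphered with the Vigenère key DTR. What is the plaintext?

YHEYCLKVCJRFHGY

Repeat the key across the ciphertext: DTRDTRDTRDTRDTR
B(1)−D(3): -2≡24 → Y
A(0)−T(19): -19≡7 → H
V(21)−R(17): 4 → E
B(1)−D(3): -2≡24 → Y
V(21)−T(19): 2 → C
C(2)−R(17): -15≡11 → L
N(13)−D(3): 10 → K
O(14)−T(19): -5≡21 → V
T(19)−R(17): 2 → C
M(12)−D(3): 9 → J
K(10)−T(19): -9≡17 → R
W(22)−R(17): 5 → F
K(10)−D(3): 7 → H
Z(25)−T(19): 6 → G
P(15)−R(17): -2≡24 → Y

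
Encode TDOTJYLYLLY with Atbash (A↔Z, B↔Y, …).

T(19) → G(6)
D(3) → W(22)
O(14) → L(11)
T(19) → G(6)
J(9) → Q(16)
Y(24) → B(1)
L(11) → O(14)
Y(24) → B(1)
L(11) → O(14)
L(11) → O(14)
Y(24) → B(1)

GWLGQBOBOOB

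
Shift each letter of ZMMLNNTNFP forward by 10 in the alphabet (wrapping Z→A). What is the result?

Z(25): 25+10=35≡9 → J
M(12): 12+10=22 → W
M(12): 12+10=22 → W
L(11): 11+10=21 → V
N(13): 13+10=23 → X
N(13): 13+10=23 → X
T(19): 19+10=29≡3 → D
N(13): 13+10=23 → X
F(5): 5+10=15 → P
P(15): 15+10=25 → Z

JWWVXXDXPZ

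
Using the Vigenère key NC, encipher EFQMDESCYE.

RHDOQGFELG

Repeat the key across the message: NCNCNCNCNC
E(4)+N(13): 17 → R
F(5)+C(2): 7 → H
Q(16)+N(13): 29≡3 → D
M(12)+C(2): 14 → O
D(3)+N(13): 16 → Q
E(4)+C(2): 6 → G
S(18)+N(13): 31≡5 → F
C(2)+C(2): 4 → E
Y(24)+N(13): 37≡11 → L
E(4)+C(2): 6 → G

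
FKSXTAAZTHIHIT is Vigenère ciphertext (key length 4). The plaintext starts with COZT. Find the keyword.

DWTE

Subtract each crib letter from the matching ciphertext letter (mod 26):
F(5)−C(2)=3 → D
K(10)−O(14)=-4≡22 → W
S(18)−Z(25)=-7≡19 → T
X(23)−T(19)=4 → E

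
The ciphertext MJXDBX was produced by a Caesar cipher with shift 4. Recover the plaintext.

M(12): 12−4=8 → I
J(9): 9−4=5 → F
X(23): 23−4=19 → T
D(3): 3−4=-1≡25 → Z
B(1): 1−4=-3≡23 → X
X(23): 23−4=19 → T

IFTZXT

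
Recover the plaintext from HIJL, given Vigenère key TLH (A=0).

OXCS

Repeat the key across the ciphertext: TLHT
H(7)−T(19): -12≡14 → O
I(8)−L(11): -3≡23 → X
J(9)−H(7): 2 → C
L(11)−T(19): -8≡18 → S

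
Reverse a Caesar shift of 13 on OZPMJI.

BMCZWV

O(14): 14−13=1 → B
Z(25): 25−13=12 → M
P(15): 15−13=2 → C
M(12): 12−13=-1≡25 → Z
J(9): 9−13=-4≡22 → W
I(8): 8−13=-5≡21 → V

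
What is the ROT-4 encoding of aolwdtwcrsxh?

a(0): 0+4=4 → e
o(14): 14+4=18 → s
l(11): 11+4=15 → p
w(22): 22+4=26≡0 → a
d(3): 3+4=7 → h
t(19): 19+4=23 → x
w(22): 22+4=26≡0 → a
c(2): 2+4=6 → g
r(17): 17+4=21 → v
s(18): 18+4=22 → w
x(23): 23+4=27≡1 → b
h(7): 7+4=11 → l

espahxagvwbl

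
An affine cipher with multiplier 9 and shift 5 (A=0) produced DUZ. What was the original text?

The inverse of 9 mod 26 is 3, since 9·3=27≡1. Apply D(y)=3·(y−5) mod 26:
D(3): 3·(3−5)=-6≡20 → U
U(20): 3·(20−5)=45≡19 → T
Z(25): 3·(25−5)=60≡8 → I

UTI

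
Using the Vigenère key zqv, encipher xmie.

Repeat the key across the message: zqvz
x(23)+z(25): 48≡22 → w
m(12)+q(16): 28≡2 → c
i(8)+v(21): 29≡3 → d
e(4)+z(25): 29≡3 → d

wcdd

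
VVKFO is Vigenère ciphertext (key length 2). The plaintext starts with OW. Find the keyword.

HZ

Subtract each crib letter from the matching ciphertext letter (mod 26):
V(21)−O(14)=7 → H
V(21)−W(22)=-1≡25 → Z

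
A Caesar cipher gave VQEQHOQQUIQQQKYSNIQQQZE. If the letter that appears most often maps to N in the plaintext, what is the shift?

The most frequent ciphertext letter is Q (appears 10 times).
Q is position 16; N is position 13.
Shift = 3.

3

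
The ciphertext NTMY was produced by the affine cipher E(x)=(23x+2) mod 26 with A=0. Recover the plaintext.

The inverse of 23 mod 26 is 17, since 23·17=391≡1. Apply D(y)=17·(y−2) mod 26:
N(13): 17·(13−2)=187≡5 → F
T(19): 17·(19−2)=289≡3 → D
M(12): 17·(12−2)=170≡14 → O
Y(24): 17·(24−2)=374≡10 → K

FDOK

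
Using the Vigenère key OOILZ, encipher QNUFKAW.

EBCQJOK

Repeat the key across the message: OOILZOO
Q(16)+O(14): 30≡4 → E
N(13)+O(14): 27≡1 → B
U(20)+I(8): 28≡2 → C
F(5)+L(11): 16 → Q
K(10)+Z(25): 35≡9 → J
A(0)+O(14): 14 → O
W(22)+O(14): 36≡10 → K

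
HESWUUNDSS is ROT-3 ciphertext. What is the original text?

H(7): 7−3=4 → E
E(4): 4−3=1 → B
S(18): 18−3=15 → P
W(22): 22−3=19 → T
U(20): 20−3=17 → R
U(20): 20−3=17 → R
N(13): 13−3=10 → K
D(3): 3−3=0 → A
S(18): 18−3=15 → P
S(18): 18−3=15 → P

EBPTRRKAPP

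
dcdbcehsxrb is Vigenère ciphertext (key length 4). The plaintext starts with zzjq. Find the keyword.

edul

Subtract each crib letter from the matching ciphertext letter (mod 26):
d(3)−z(25)=-22≡4 → e
c(2)−z(25)=-23≡3 → d
d(3)−j(9)=-6≡20 → u
b(1)−q(16)=-15≡11 → l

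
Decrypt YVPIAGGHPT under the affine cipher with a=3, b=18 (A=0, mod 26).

The inverse of 3 mod 26 is 9, since 3·9=27≡1. Apply D(y)=9·(y−18) mod 26:
Y(24): 9·(24−18)=54≡2 → C
V(21): 9·(21−18)=27≡1 → B
P(15): 9·(15−18)=-27≡25 → Z
I(8): 9·(8−18)=-90≡14 → O
A(0): 9·(0−18)=-162≡20 → U
G(6): 9·(6−18)=-108≡22 → W
G(6): 9·(6−18)=-108≡22 → W
H(7): 9·(7−18)=-99≡5 → F
P(15): 9·(15−18)=-27≡25 → Z
T(19): 9·(19−18)=9 → J

CBZOUWWFZJ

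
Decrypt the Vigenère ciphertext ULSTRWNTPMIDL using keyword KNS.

Repeat the key across the ciphertext: KNSKNSKNSKNSK
U(20)−K(10): 10 → K
L(11)−N(13): -2≡24 → Y
S(18)−S(18): 0 → A
T(19)−K(10): 9 → J
R(17)−N(13): 4 → E
W(22)−S(18): 4 → E
N(13)−K(10): 3 → D
T(19)−N(13): 6 → G
P(15)−S(18): -3≡23 → X
M(12)−K(10): 2 → C
I(8)−N(13): -5≡21 → V
D(3)−S(18): -15≡11 → L
L(11)−K(10): 1 → B

KYAJEEDGXCVLB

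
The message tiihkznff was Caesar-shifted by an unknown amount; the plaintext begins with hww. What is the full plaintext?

hwwvynbtt

From the crib: t(19)−h(7)=12, so the shift is 12.
Subtract 12 from each ciphertext letter:
t(19): 19−12=7 → h
i(8): 8−12=-4≡22 → w
i(8): 8−12=-4≡22 → w
h(7): 7−12=-5≡21 → v
k(10): 10−12=-2≡24 → y
z(25): 25−12=13 → n
n(13): 13−12=1 → b
f(5): 5−12=-7≡19 → t
f(5): 5−12=-7≡19 → t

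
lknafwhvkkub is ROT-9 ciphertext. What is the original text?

l(11): 11−9=2 → c
k(10): 10−9=1 → b
n(13): 13−9=4 → e
a(0): 0−9=-9≡17 → r
f(5): 5−9=-4≡22 → w
w(22): 22−9=13 → n
h(7): 7−9=-2≡24 → y
v(21): 21−9=12 → m
k(10): 10−9=1 → b
k(10): 10−9=1 → b
u(20): 20−9=11 → l
b(1): 1−9=-8≡18 → s

cberwnymbbls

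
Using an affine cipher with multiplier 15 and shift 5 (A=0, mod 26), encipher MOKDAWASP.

M(12): 15·12+5=185≡3 → D
O(14): 15·14+5=215≡7 → H
K(10): 15·10+5=155≡25 → Z
D(3): 15·3+5=50≡24 → Y
A(0): 15·0+5=5 → F
W(22): 15·22+5=335≡23 → X
A(0): 15·0+5=5 → F
S(18): 15·18+5=275≡15 → P
P(15): 15·15+5=230≡22 → W

DHZYFXFPW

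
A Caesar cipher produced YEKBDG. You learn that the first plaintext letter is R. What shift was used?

From the crib: Y(24)−R(17)=7, so the shift is 7.

7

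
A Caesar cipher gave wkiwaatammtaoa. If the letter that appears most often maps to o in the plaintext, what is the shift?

The most frequent ciphertext letter is a (appears 5 times).
a is position 0; o is position 14.
Shift = -14≡12.

12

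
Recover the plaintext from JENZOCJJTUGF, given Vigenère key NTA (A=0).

WLNMVCWQTHNF

Repeat the key across the ciphertext: NTANTANTANTA
J(9)−N(13): -4≡22 → W
E(4)−T(19): -15≡11 → L
N(13)−A(0): 13 → N
Z(25)−N(13): 12 → M
O(14)−T(19): -5≡21 → V
C(2)−A(0): 2 → C
J(9)−N(13): -4≡22 → W
J(9)−T(19): -10≡16 → Q
T(19)−A(0): 19 → T
U(20)−N(13): 7 → H
G(6)−T(19): -13≡13 → N
F(5)−A(0): 5 → F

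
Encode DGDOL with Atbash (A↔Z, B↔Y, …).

WTWLO

D(3) → W(22)
G(6) → T(19)
D(3) → W(22)
O(14) → L(11)
L(11) → O(14)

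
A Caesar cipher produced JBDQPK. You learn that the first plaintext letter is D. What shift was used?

From the crib: J(9)−D(3)=6, so the shift is 6.

6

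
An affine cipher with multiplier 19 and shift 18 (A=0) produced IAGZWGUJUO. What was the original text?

The inverse of 19 mod 26 is 11, since 19·11=209≡1. Apply D(y)=11·(y−18) mod 26:
I(8): 11·(8−18)=-110≡20 → U
A(0): 11·(0−18)=-198≡10 → K
G(6): 11·(6−18)=-132≡24 → Y
Z(25): 11·(25−18)=77≡25 → Z
W(22): 11·(22−18)=44≡18 → S
G(6): 11·(6−18)=-132≡24 → Y
U(20): 11·(20−18)=22 → W
J(9): 11·(9−18)=-99≡5 → F
U(20): 11·(20−18)=22 → W
O(14): 11·(14−18)=-44≡8 → I

UKYZSYWFWI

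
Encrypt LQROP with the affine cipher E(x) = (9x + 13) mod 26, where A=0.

IBKJS

L(11): 9·11+13=112≡8 → I
Q(16): 9·16+13=157≡1 → B
R(17): 9·17+13=166≡10 → K
O(14): 9·14+13=139≡9 → J
P(15): 9·15+13=148≡18 → S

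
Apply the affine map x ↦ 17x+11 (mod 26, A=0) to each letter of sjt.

fiw

s(18): 17·18+11=317≡5 → f
j(9): 17·9+11=164≡8 → i
t(19): 17·19+11=334≡22 → w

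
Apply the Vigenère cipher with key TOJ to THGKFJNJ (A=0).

MVPDTSGX

Repeat the key across the message: TOJTOJTO
T(19)+T(19): 38≡12 → M
H(7)+O(14): 21 → V
G(6)+J(9): 15 → P
K(10)+T(19): 29≡3 → D
F(5)+O(14): 19 → T
J(9)+J(9): 18 → S
N(13)+T(19): 32≡6 → G
J(9)+O(14): 23 → X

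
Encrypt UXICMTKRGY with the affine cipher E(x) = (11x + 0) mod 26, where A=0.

U(20): 11·20+0=220≡12 → M
X(23): 11·23+0=253≡19 → T
I(8): 11·8+0=88≡10 → K
C(2): 11·2+0=22 → W
M(12): 11·12+0=132≡2 → C
T(19): 11·19+0=209≡1 → B
K(10): 11·10+0=110≡6 → G
R(17): 11·17+0=187≡5 → F
G(6): 11·6+0=66≡14 → O
Y(24): 11·24+0=264≡4 → E

MTKWCBGFOE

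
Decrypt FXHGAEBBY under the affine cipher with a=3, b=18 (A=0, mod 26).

The inverse of 3 mod 26 is 9, since 3·9=27≡1. Apply D(y)=9·(y−18) mod 26:
F(5): 9·(5−18)=-117≡13 → N
X(23): 9·(23−18)=45≡19 → T
H(7): 9·(7−18)=-99≡5 → F
G(6): 9·(6−18)=-108≡22 → W
A(0): 9·(0−18)=-162≡20 → U
E(4): 9·(4−18)=-126≡4 → E
B(1): 9·(1−18)=-153≡3 → D
B(1): 9·(1−18)=-153≡3 → D
Y(24): 9·(24−18)=54≡2 → C

NTFWUEDDC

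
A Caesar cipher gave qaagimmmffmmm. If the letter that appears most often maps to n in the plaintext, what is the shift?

The most frequent ciphertext letter is m (appears 6 times).
m is position 12; n is position 13.
Shift = -1≡25.

25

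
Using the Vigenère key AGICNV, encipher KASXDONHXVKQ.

Repeat the key across the message: AGICNVAGICNV
K(10)+A(0): 10 → K
A(0)+G(6): 6 → G
S(18)+I(8): 26≡0 → A
X(23)+C(2): 25 → Z
D(3)+N(13): 16 → Q
O(14)+V(21): 35≡9 → J
N(13)+A(0): 13 → N
H(7)+G(6): 13 → N
X(23)+I(8): 31≡5 → F
V(21)+C(2): 23 → X
K(10)+N(13): 23 → X
Q(16)+V(21): 37≡11 → L

KGAZQJNNFXXL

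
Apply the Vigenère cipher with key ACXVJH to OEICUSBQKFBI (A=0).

OGFXDZBSHAKP

Repeat the key across the message: ACXVJHACXVJH
O(14)+A(0): 14 → O
E(4)+C(2): 6 → G
I(8)+X(23): 31≡5 → F
C(2)+V(21): 23 → X
U(20)+J(9): 29≡3 → D
S(18)+H(7): 25 → Z
B(1)+A(0): 1 → B
Q(16)+C(2): 18 → S
K(10)+X(23): 33≡7 → H
F(5)+V(21): 26≡0 → A
B(1)+J(9): 10 → K
I(8)+H(7): 15 → P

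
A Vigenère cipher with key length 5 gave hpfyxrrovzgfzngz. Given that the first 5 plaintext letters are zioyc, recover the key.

ihrav

Subtract each crib letter from the matching ciphertext letter (mod 26):
h(7)−z(25)=-18≡8 → i
p(15)−i(8)=7 → h
f(5)−o(14)=-9≡17 → r
y(24)−y(24)=0 → a
x(23)−c(2)=21 → v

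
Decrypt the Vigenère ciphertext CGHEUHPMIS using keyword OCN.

Repeat the key across the ciphertext: OCNOCNOCNO
C(2)−O(14): -12≡14 → O
G(6)−C(2): 4 → E
H(7)−N(13): -6≡20 → U
E(4)−O(14): -10≡16 → Q
U(20)−C(2): 18 → S
H(7)−N(13): -6≡20 → U
P(15)−O(14): 1 → B
M(12)−C(2): 10 → K
I(8)−N(13): -5≡21 → V
S(18)−O(14): 4 → E

OEUQSUBKVE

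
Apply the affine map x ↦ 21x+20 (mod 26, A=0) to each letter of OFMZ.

O(14): 21·14+20=314≡2 → C
F(5): 21·5+20=125≡21 → V
M(12): 21·12+20=272≡12 → M
Z(25): 21·25+20=545≡25 → Z

CVMZ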